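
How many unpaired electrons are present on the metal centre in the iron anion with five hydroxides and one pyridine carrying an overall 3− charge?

Summing ligand charges against the −3 overall charge gives an oxidation state of +2 for iron.
Group 8 minus oxidation state 2 gives a d⁶ configuration.
The spin state decides the count: Hydroxide is a weak-field ligand for a first-row metal, so the complex is high-spin.
An octahedral high-spin d⁶ ion is t₂g⁴e_g², giving 4 unpaired electrons.

4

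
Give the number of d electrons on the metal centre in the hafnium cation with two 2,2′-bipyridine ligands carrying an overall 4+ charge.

Summing ligand charges against the +4 overall charge gives an oxidation state of +4 for hafnium.
Group 4 minus oxidation state 4 gives a d⁰ configuration.

d0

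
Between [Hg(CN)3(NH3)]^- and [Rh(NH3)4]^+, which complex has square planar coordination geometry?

For [Hg(CN)3(NH3)]^-: Summing ligand charges against the −1 overall charge gives an oxidation state of +2 for mercury. Group 12 minus oxidation state 2 gives a d¹⁰ configuration. A d¹⁰ ion has no crystal-field stabilisation preference between square planar and tetrahedral, so four ligands adopt the sterically favoured tetrahedral geometry. → tetrahedral.
For [Rh(NH3)4]^+: Summing ligand charges against the +1 overall charge gives an oxidation state of +1 for rhodium. Group 9 minus oxidation state 1 gives a d⁸ configuration. A 4d d⁸ ion has a large crystal-field splitting; square planar leaves the high-energy d_{x²−y²} orbital empty and maximises CFSE. → square planar.

[Rh(NH3)4]^+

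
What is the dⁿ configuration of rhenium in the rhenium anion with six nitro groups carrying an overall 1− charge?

Summing ligand charges against the −1 overall charge gives an oxidation state of +5 for rhenium.
Group 7 minus oxidation state 5 gives a d² configuration.

d²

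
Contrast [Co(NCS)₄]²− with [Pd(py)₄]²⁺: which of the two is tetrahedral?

For [Co(NCS)₄]²−: Each isothiocyanate is −1; balancing the −2 overall charge requires Co(II). Co sits in group 9, so the d-electron count is 9 − 2 = 7. For a high-spin 3d d⁷ ion with weak-field ligands the small Δₜ gives little square-planar CFSE advantage, so four ligands adopt the sterically favoured tetrahedral geometry. → tetrahedral.
For [Pd(py)₄]²⁺: Summing ligand charges against the +2 overall charge gives an oxidation state of +2 for palladium. Group 10 minus oxidation state 2 gives a d⁸ configuration. A 4d d⁸ ion has a large crystal-field splitting; square planar leaves the high-energy d_{x²−y²} orbital empty and maximises CFSE. → square planar.

[Co(NCS)₄]²−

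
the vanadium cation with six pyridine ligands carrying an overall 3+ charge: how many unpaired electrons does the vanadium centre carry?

Pyridine is neutral; balancing the +3 overall charge requires V(III).
Group 5 minus oxidation state 3 gives a d² configuration.
In an octahedral field the d² configuration is t₂g²e_g⁰ (only one arrangement possible), giving 2 unpaired electrons.

2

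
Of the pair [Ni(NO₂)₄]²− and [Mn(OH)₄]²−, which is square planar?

For [Ni(NO₂)₄]²−: Summing ligand charges against the −2 overall charge gives an oxidation state of +2 for nickel. Nickel is a group-10 element; Ni(II) is therefore d⁸. Nitro (N-bound nitrite) is a strong-field ligand (high in the spectrochemical series). A 3d d⁸ ion with strong-field ligands gains enough CFSE to favour square planar over tetrahedral. → square planar.
For [Mn(OH)₄]²−: Summing ligand charges against the −2 overall charge gives an oxidation state of +2 for manganese. Group 7 minus oxidation state 2 gives a d⁵ configuration. A high-spin d⁵ ion has zero CFSE in either geometry, so four ligands adopt the sterically favoured tetrahedral geometry. → tetrahedral.

[Ni(NO₂)₄]²−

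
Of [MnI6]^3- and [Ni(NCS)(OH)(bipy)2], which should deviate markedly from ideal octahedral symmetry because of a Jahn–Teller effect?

[MnI6]^3-: Each iodide is −1; balancing the −3 overall charge requires Mn(III). Mn sits in group 7, so the d-electron count is 7 − 3 = 4. Iodide is a weak-field ligand for a first-row metal, so the complex is high-spin. The t₂g³e_g¹ (high-spin) configuration has an unevenly filled e_g set; the Jahn–Teller theorem predicts a tetragonal distortion (typically axial elongation) to lift the degeneracy.
[Ni(NCS)(OH)(bipy)2]: Ligand charges: each isothiocyanate is −1; each hydroxide is −1; 2,2′-bipyridine is neutral. With an overall charge of 0 the nickel centre must be in the +2 oxidation state. Nickel is a group-10 element; Ni(II) is therefore d⁸. The d⁸ configuration leaves the e_g set evenly filled (or empty) — no strong Jahn–Teller driving force.

[MnI6]^3-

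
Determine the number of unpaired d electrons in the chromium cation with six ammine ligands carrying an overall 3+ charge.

Ligand charges: ammonia is neutral. With an overall charge of +3 the chromium centre must be in the +3 oxidation state.
Group 6 minus oxidation state 3 gives a d³ configuration.
In an octahedral field the d³ configuration is t₂g³e_g⁰ (only one arrangement possible), giving 3 unpaired electrons.

3 unpaired electrons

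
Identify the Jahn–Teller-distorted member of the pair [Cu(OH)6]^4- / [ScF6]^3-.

[Cu(OH)6]^4-: Ligand charges: each hydroxide is −1. With an overall charge of −4 the copper centre must be in the +2 oxidation state. Copper is a group-11 element; Cu(II) is therefore d⁹. The t₂g⁶e_g³ configuration has an unevenly filled e_g set; the Jahn–Teller theorem predicts a tetragonal distortion (typically axial elongation) to lift the degeneracy.
[ScF6]^3-: Summing ligand charges against the −3 overall charge gives an oxidation state of +3 for scandium. Group 3 minus oxidation state 3 gives a d⁰ configuration. The d⁰ configuration leaves the e_g set evenly filled (or empty) — no strong Jahn–Teller driving force.

[Cu(OH)6]^4-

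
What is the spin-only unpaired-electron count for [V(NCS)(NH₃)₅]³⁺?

1 unpaired electron

Each isothiocyanate is −1; ammonia is neutral; balancing the +3 overall charge requires V(IV).
V sits in group 5, so the d-electron count is 5 − 4 = 1.
In an octahedral field the d¹ configuration is t₂g¹e_g⁰ (only one arrangement possible), giving 1 unpaired electron.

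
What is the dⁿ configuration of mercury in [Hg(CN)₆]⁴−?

d¹⁰

Ligand charges: each cyanide is −1. With an overall charge of −4 the mercury centre must be in the +2 oxidation state.
Mercury is a group-12 element; Hg(II) is therefore d¹⁰.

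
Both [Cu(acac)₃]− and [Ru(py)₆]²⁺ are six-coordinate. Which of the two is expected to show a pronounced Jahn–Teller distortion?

[Cu(acac)₃]−

[Cu(acac)₃]−: Summing ligand charges against the −1 overall charge gives an oxidation state of +2 for copper. Group 11 minus oxidation state 2 gives a d⁹ configuration. The t₂g⁶e_g³ configuration has an unevenly filled e_g set; the Jahn–Teller theorem predicts a tetragonal distortion (typically axial elongation) to lift the degeneracy.
[Ru(py)₆]²⁺: Ligand charges: pyridine is neutral. With an overall charge of +2 the ruthenium centre must be in the +2 oxidation state. Group 8 minus oxidation state 2 gives a d⁶ configuration. A 4d ion has a large Δₒ and is invariably low-spin. The d⁶ configuration leaves the e_g set evenly filled (or empty) — no strong Jahn–Teller driving force.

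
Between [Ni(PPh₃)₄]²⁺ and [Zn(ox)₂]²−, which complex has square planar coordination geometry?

For [Ni(PPh₃)₄]²⁺: Ligand charges: triphenylphosphine is neutral. With an overall charge of +2 the nickel centre must be in the +2 oxidation state. Group 10 minus oxidation state 2 gives a d⁸ configuration. Triphenylphosphine is a strong-field ligand (high in the spectrochemical series). A 3d d⁸ ion with strong-field ligands gains enough CFSE to favour square planar over tetrahedral. → square planar.
For [Zn(ox)₂]²−: Summing ligand charges against the −2 overall charge gives an oxidation state of +2 for zinc. Zinc is a group-12 element; Zn(II) is therefore d¹⁰. A d¹⁰ ion has no crystal-field stabilisation preference between square planar and tetrahedral, so four ligands adopt the sterically favoured tetrahedral geometry. → tetrahedral.

[Ni(PPh₃)₄]²⁺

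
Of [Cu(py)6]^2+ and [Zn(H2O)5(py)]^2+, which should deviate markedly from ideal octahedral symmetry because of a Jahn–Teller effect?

[Cu(py)6]^2+

[Cu(py)6]^2+: Summing ligand charges against the +2 overall charge gives an oxidation state of +2 for copper. Cu sits in group 11, so the d-electron count is 11 − 2 = 9. The t₂g⁶e_g³ configuration has an unevenly filled e_g set; the Jahn–Teller theorem predicts a tetragonal distortion (typically axial elongation) to lift the degeneracy.
[Zn(H2O)5(py)]^2+: Ligand charges: water is neutral; pyridine is neutral. With an overall charge of +2 the zinc centre must be in the +2 oxidation state. Zinc is a group-12 element; Zn(II) is therefore d¹⁰. The d¹⁰ configuration leaves the e_g set evenly filled (or empty) — no strong Jahn–Teller driving force.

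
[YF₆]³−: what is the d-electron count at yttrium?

d0

Ligand charges: each fluoride is −1. With an overall charge of −3 the yttrium centre must be in the +3 oxidation state.
Group 3 minus oxidation state 3 gives a d⁰ configuration.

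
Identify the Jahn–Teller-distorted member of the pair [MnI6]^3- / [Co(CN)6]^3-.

[MnI6]^3-

[MnI6]^3-: Each iodide is −1; balancing the −3 overall charge requires Mn(III). Group 7 minus oxidation state 3 gives a d⁴ configuration. Iodide is a weak-field ligand for a first-row metal, so the complex is high-spin. The t₂g³e_g¹ (high-spin) configuration has an unevenly filled e_g set; the Jahn–Teller theorem predicts a tetragonal distortion (typically axial elongation) to lift the degeneracy.
[Co(CN)6]^3-: Ligand charges: each cyanide is −1. With an overall charge of −3 the cobalt centre must be in the +3 oxidation state. Co sits in group 9, so the d-electron count is 9 − 3 = 6. Co(III) has an exceptionally large octahedral splitting and is low-spin with essentially every ligand except fluoride. The d⁶ configuration leaves the e_g set evenly filled (or empty) — no strong Jahn–Teller driving force.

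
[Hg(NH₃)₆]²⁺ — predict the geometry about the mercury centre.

octahedral

Ligand charges: ammonia is neutral. With an overall charge of +2 the mercury centre must be in the +2 oxidation state.
Group 12 minus oxidation state 2 gives a d¹⁰ configuration.
Coordination number: 6.
Six donors around a single metal centre give an octahedral coordination sphere.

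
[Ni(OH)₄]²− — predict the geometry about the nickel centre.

Summing ligand charges against the −2 overall charge gives an oxidation state of +2 for nickel.
Group 10 minus oxidation state 2 gives a d⁸ configuration.
Coordination number: 4.
Hydroxide is a weak-field ligand.
With weak-field ligands the CFSE gain from square planar is small, so a 3d d⁸ ion takes the sterically preferred tetrahedral geometry.

tetrahedral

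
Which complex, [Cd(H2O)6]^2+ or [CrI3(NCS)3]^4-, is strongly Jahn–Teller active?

[CrI3(NCS)3]^4-

[Cd(H2O)6]^2+: Water is neutral; balancing the +2 overall charge requires Cd(II). Group 12 minus oxidation state 2 gives a d¹⁰ configuration. The d¹⁰ configuration leaves the e_g set evenly filled (or empty) — no strong Jahn–Teller driving force.
[CrI3(NCS)3]^4-: Ligand charges: each iodide is −1; each isothiocyanate is −1. With an overall charge of −4 the chromium centre must be in the +2 oxidation state. Chromium is a group-6 element; Cr(II) is therefore d⁴. Iodide and isothiocyanate are weak-field ligands for a first-row metal, so the complex is high-spin. The t₂g³e_g¹ (high-spin) configuration has an unevenly filled e_g set; the Jahn–Teller theorem predicts a tetragonal distortion (typically axial elongation) to lift the degeneracy.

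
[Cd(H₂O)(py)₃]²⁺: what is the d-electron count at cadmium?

Summing ligand charges against the +2 overall charge gives an oxidation state of +2 for cadmium.
Cd sits in group 12, so the d-electron count is 12 − 2 = 10.

d10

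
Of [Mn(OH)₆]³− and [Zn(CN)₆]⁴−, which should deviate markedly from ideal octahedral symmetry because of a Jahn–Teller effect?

[Mn(OH)₆]³−

[Mn(OH)₆]³−: Each hydroxide is −1; balancing the −3 overall charge requires Mn(III). Mn sits in group 7, so the d-electron count is 7 − 3 = 4. Hydroxide is a weak-field ligand for a first-row metal, so the complex is high-spin. The t₂g³e_g¹ (high-spin) configuration has an unevenly filled e_g set; the Jahn–Teller theorem predicts a tetragonal distortion (typically axial elongation) to lift the degeneracy.
[Zn(CN)₆]⁴−: Each cyanide is −1; balancing the −4 overall charge requires Zn(II). Zinc is a group-12 element; Zn(II) is therefore d¹⁰. The d¹⁰ configuration leaves the e_g set evenly filled (or empty) — no strong Jahn–Teller driving force.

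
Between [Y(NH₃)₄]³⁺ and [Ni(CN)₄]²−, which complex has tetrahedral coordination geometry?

For [Y(NH₃)₄]³⁺: Ammonia is neutral; balancing the +3 overall charge requires Y(III). Yttrium is a group-3 element; Y(III) is therefore d⁰. A d⁰ ion has no crystal-field stabilisation preference between square planar and tetrahedral, so four ligands adopt the sterically favoured tetrahedral geometry. → tetrahedral.
For [Ni(CN)₄]²−: Each cyanide is −1; balancing the −2 overall charge requires Ni(II). Nickel is a group-10 element; Ni(II) is therefore d⁸. Cyanide is a strong-field ligand (high in the spectrochemical series). A 3d d⁸ ion with strong-field ligands gains enough CFSE to favour square planar over tetrahedral. → square planar.

[Y(NH₃)₄]³⁺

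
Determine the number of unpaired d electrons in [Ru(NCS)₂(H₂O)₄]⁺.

Ligand charges: each isothiocyanate is −1; water is neutral. With an overall charge of +1 the ruthenium centre must be in the +3 oxidation state.
Ruthenium is a group-8 element; Ru(III) is therefore d⁵.
The spin state decides the count: a 4d ion has a large Δₒ and is invariably low-spin.
An octahedral low-spin d⁵ ion is t₂g⁵e_g⁰, giving 1 unpaired electron.

1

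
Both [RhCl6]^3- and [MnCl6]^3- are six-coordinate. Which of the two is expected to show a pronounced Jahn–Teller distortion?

[MnCl6]^3-

[RhCl6]^3-: Summing ligand charges against the −3 overall charge gives an oxidation state of +3 for rhodium. Group 9 minus oxidation state 3 gives a d⁶ configuration. A 4d ion has a large Δₒ and is invariably low-spin. The d⁶ configuration leaves the e_g set evenly filled (or empty) — no strong Jahn–Teller driving force.
[MnCl6]^3-: Summing ligand charges against the −3 overall charge gives an oxidation state of +3 for manganese. Manganese is a group-7 element; Mn(III) is therefore d⁴. Chloride is a weak-field ligand for a first-row metal, so the complex is high-spin. The t₂g³e_g¹ (high-spin) configuration has an unevenly filled e_g set; the Jahn–Teller theorem predicts a tetragonal distortion (typically axial elongation) to lift the degeneracy.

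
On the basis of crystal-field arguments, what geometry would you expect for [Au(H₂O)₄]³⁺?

Ligand charges: water is neutral. With an overall charge of +3 the gold centre must be in the +3 oxidation state.
Group 11 minus oxidation state 3 gives a d⁸ configuration.
With 4 monodentate ligands the coordination number is 4.
A 5d d⁸ ion has a large crystal-field splitting; square planar leaves the high-energy d_{x²−y²} orbital empty and maximises CFSE.

square planar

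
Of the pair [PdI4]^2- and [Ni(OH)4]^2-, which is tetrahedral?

[Ni(OH)4]^2-

For [PdI4]^2-: Each iodide is −1; balancing the −2 overall charge requires Pd(II). Palladium is a group-10 element; Pd(II) is therefore d⁸. A 4d d⁸ ion has a large crystal-field splitting; square planar leaves the high-energy d_{x²−y²} orbital empty and maximises CFSE. → square planar.
For [Ni(OH)4]^2-: Summing ligand charges against the −2 overall charge gives an oxidation state of +2 for nickel. Group 10 minus oxidation state 2 gives a d⁸ configuration. Hydroxide is a weak-field ligand. With weak-field ligands the CFSE gain from square planar is small, so a 3d d⁸ ion takes the sterically preferred tetrahedral geometry. → tetrahedral.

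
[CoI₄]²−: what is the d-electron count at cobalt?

Ligand charges: each iodide is −1. With an overall charge of −2 the cobalt centre must be in the +2 oxidation state.
Group 9 minus oxidation state 2 gives a d⁷ configuration.

d7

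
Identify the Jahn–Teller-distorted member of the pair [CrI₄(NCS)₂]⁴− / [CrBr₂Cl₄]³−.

[CrI₄(NCS)₂]⁴−

[CrI₄(NCS)₂]⁴−: Ligand charges: each iodide is −1; each isothiocyanate is −1. With an overall charge of −4 the chromium centre must be in the +2 oxidation state. Cr sits in group 6, so the d-electron count is 6 − 2 = 4. Iodide and isothiocyanate are weak-field ligands for a first-row metal, so the complex is high-spin. The t₂g³e_g¹ (high-spin) configuration has an unevenly filled e_g set; the Jahn–Teller theorem predicts a tetragonal distortion (typically axial elongation) to lift the degeneracy.
[CrBr₂Cl₄]³−: Summing ligand charges against the −3 overall charge gives an oxidation state of +3 for chromium. Cr sits in group 6, so the d-electron count is 6 − 3 = 3. The d³ configuration leaves the e_g set evenly filled (or empty) — no strong Jahn–Teller driving force.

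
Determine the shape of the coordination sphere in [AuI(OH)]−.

linear

Summing ligand charges against the −1 overall charge gives an oxidation state of +1 for gold.
Group 11 minus oxidation state 1 gives a d¹⁰ configuration.
Coordination number: 2.
A d¹⁰ ion with only two ligands adopts a linear arrangement (sp hybridisation; no CFSE preference).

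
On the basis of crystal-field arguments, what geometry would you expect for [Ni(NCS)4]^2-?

tetrahedral

Each isothiocyanate is −1; balancing the −2 overall charge requires Ni(II).
Nickel is a group-10 element; Ni(II) is therefore d⁸.
With 4 monodentate ligands the coordination number is 4.
Isothiocyanate is a weak-field ligand.
With weak-field ligands the CFSE gain from square planar is small, so a 3d d⁸ ion takes the sterically preferred tetrahedral geometry.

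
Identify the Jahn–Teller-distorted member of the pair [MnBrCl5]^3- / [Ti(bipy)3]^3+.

[MnBrCl5]^3-

[MnBrCl5]^3-: Ligand charges: each bromide is −1; each chloride is −1. With an overall charge of −3 the manganese centre must be in the +3 oxidation state. Mn sits in group 7, so the d-electron count is 7 − 3 = 4. Bromide and chloride are weak-field ligands for a first-row metal, so the complex is high-spin. The t₂g³e_g¹ (high-spin) configuration has an unevenly filled e_g set; the Jahn–Teller theorem predicts a tetragonal distortion (typically axial elongation) to lift the degeneracy.
[Ti(bipy)3]^3+: Summing ligand charges against the +3 overall charge gives an oxidation state of +3 for titanium. Ti sits in group 4, so the d-electron count is 4 − 3 = 1. The d¹ configuration leaves the e_g set evenly filled (or empty) — no strong Jahn–Teller driving force.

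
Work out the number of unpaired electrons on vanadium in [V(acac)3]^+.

Ligand charges: each acetylacetonate is −1. With an overall charge of +1 the vanadium centre must be in the +4 oxidation state.
Vanadium is a group-5 element; V(IV) is therefore d¹.
Counting donor atoms: 3×acetylacetonate (bidentate) → 6 donors. Coordination number = 6.
In an octahedral field the d¹ configuration is t₂g¹e_g⁰ (only one arrangement possible), giving 1 unpaired electron.

1 unpaired electron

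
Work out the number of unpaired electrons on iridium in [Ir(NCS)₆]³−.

0 unpaired electrons

Summing ligand charges against the −3 overall charge gives an oxidation state of +3 for iridium.
Iridium is a group-9 element; Ir(III) is therefore d⁶.
The spin state decides the count: a 5d ion has a large Δₒ and is invariably low-spin.
An octahedral low-spin d⁶ ion is t₂g⁶e_g⁰, giving 0 unpaired electrons.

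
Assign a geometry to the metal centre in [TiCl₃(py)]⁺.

Summing ligand charges against the +1 overall charge gives an oxidation state of +4 for titanium.
Ti sits in group 4, so the d-electron count is 4 − 4 = 0.
With 4 monodentate ligands the coordination number is 4.
A d⁰ ion has no crystal-field stabilisation preference between square planar and tetrahedral, so four ligands adopt the sterically favoured tetrahedral geometry.

tetrahedral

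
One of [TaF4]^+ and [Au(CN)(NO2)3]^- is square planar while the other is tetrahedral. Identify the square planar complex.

[Au(CN)(NO2)3]^-

For [TaF4]^+: Ligand charges: each fluoride is −1. With an overall charge of +1 the tantalum centre must be in the +5 oxidation state. Tantalum is a group-5 element; Ta(V) is therefore d⁰. A d⁰ ion has no crystal-field stabilisation preference between square planar and tetrahedral, so four ligands adopt the sterically favoured tetrahedral geometry. → tetrahedral.
For [Au(CN)(NO2)3]^-: Each cyanide is −1; each nitro (N-bound nitrite) is −1; balancing the −1 overall charge requires Au(III). Gold is a group-11 element; Au(III) is therefore d⁸. A 5d d⁸ ion has a large crystal-field splitting; square planar leaves the high-energy d_{x²−y²} orbital empty and maximises CFSE. → square planar.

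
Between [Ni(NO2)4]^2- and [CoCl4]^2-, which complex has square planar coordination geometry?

For [Ni(NO2)4]^2-: Summing ligand charges against the −2 overall charge gives an oxidation state of +2 for nickel. Group 10 minus oxidation state 2 gives a d⁸ configuration. Nitro (N-bound nitrite) is a strong-field ligand (high in the spectrochemical series). A 3d d⁸ ion with strong-field ligands gains enough CFSE to favour square planar over tetrahedral. → square planar.
For [CoCl4]^2-: Summing ligand charges against the −2 overall charge gives an oxidation state of +2 for cobalt. Cobalt is a group-9 element; Co(II) is therefore d⁷. For a high-spin 3d d⁷ ion with weak-field ligands the small Δₜ gives little square-planar CFSE advantage, so four ligands adopt the sterically favoured tetrahedral geometry. → tetrahedral.

[Ni(NO2)4]^2-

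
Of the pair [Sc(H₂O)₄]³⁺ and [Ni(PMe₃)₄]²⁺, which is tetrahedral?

[Sc(H₂O)₄]³⁺

For [Sc(H₂O)₄]³⁺: Ligand charges: water is neutral. With an overall charge of +3 the scandium centre must be in the +3 oxidation state. Sc sits in group 3, so the d-electron count is 3 − 3 = 0. A d⁰ ion has no crystal-field stabilisation preference between square planar and tetrahedral, so four ligands adopt the sterically favoured tetrahedral geometry. → tetrahedral.
For [Ni(PMe₃)₄]²⁺: Ligand charges: trimethylphosphine is neutral. With an overall charge of +2 the nickel centre must be in the +2 oxidation state. Ni sits in group 10, so the d-electron count is 10 − 2 = 8. Trimethylphosphine is a strong-field ligand (high in the spectrochemical series). A 3d d⁸ ion with strong-field ligands gains enough CFSE to favour square planar over tetrahedral. → square planar.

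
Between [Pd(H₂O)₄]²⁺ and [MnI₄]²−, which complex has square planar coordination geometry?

For [Pd(H₂O)₄]²⁺: Ligand charges: water is neutral. With an overall charge of +2 the palladium centre must be in the +2 oxidation state. Pd sits in group 10, so the d-electron count is 10 − 2 = 8. A 4d d⁸ ion has a large crystal-field splitting; square planar leaves the high-energy d_{x²−y²} orbital empty and maximises CFSE. → square planar.
For [MnI₄]²−: Each iodide is −1; balancing the −2 overall charge requires Mn(II). Group 7 minus oxidation state 2 gives a d⁵ configuration. A high-spin d⁵ ion has zero CFSE in either geometry, so four ligands adopt the sterically favoured tetrahedral geometry. → tetrahedral.

[Pd(H₂O)₄]²⁺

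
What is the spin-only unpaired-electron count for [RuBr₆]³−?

Each bromide is −1; balancing the −3 overall charge requires Ru(III).
Group 8 minus oxidation state 3 gives a d⁵ configuration.
The spin state decides the count: a 4d ion has a large Δₒ and is invariably low-spin.
An octahedral low-spin d⁵ ion is t₂g⁵e_g⁰, giving 1 unpaired electron.

1 unpaired electron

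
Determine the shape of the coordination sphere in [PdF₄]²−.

square planar

Each fluoride is −1; balancing the −2 overall charge requires Pd(II).
Palladium is a group-10 element; Pd(II) is therefore d⁸.
Coordination number: 4.
A 4d d⁸ ion has a large crystal-field splitting; square planar leaves the high-energy d_{x²−y²} orbital empty and maximises CFSE.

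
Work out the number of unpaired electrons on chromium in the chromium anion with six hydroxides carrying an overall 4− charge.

Each hydroxide is −1; balancing the −4 overall charge requires Cr(II).
Cr sits in group 6, so the d-electron count is 6 − 2 = 4.
The spin state decides the count: Hydroxide is a weak-field ligand for a first-row metal, so the complex is high-spin.
An octahedral high-spin d⁴ ion is t₂g³e_g¹, giving 4 unpaired electrons.

4 unpaired electrons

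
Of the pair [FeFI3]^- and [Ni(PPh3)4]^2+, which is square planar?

For [FeFI3]^-: Ligand charges: each fluoride is −1; each iodide is −1. With an overall charge of −1 the iron centre must be in the +3 oxidation state. Fe sits in group 8, so the d-electron count is 8 − 3 = 5. A high-spin d⁵ ion has zero CFSE in either geometry, so four ligands adopt the sterically favoured tetrahedral geometry. → tetrahedral.
For [Ni(PPh3)4]^2+: Summing ligand charges against the +2 overall charge gives an oxidation state of +2 for nickel. Nickel is a group-10 element; Ni(II) is therefore d⁸. Triphenylphosphine is a strong-field ligand (high in the spectrochemical series). A 3d d⁸ ion with strong-field ligands gains enough CFSE to favour square planar over tetrahedral. → square planar.

[Ni(PPh3)4]^2+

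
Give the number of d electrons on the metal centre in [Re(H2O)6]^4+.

Water is neutral; balancing the +4 overall charge requires Re(IV).
Group 7 minus oxidation state 4 gives a d³ configuration.

d3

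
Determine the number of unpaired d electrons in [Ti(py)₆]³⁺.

Summing ligand charges against the +3 overall charge gives an oxidation state of +3 for titanium.
Titanium is a group-4 element; Ti(III) is therefore d¹.
In an octahedral field the d¹ configuration is t₂g¹e_g⁰ (only one arrangement possible), giving 1 unpaired electron.

1 unpaired electron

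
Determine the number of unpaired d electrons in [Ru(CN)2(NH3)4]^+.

Ligand charges: each cyanide is −1; ammonia is neutral. With an overall charge of +1 the ruthenium centre must be in the +3 oxidation state.
Ru sits in group 8, so the d-electron count is 8 − 3 = 5.
The spin state decides the count: a 4d ion has a large Δₒ and is invariably low-spin.
An octahedral low-spin d⁵ ion is t₂g⁵e_g⁰, giving 1 unpaired electron.

1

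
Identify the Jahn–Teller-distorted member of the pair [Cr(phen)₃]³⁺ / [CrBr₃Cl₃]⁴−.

[Cr(phen)₃]³⁺: Ligand charges: 1,10-phenanthroline is neutral. With an overall charge of +3 the chromium centre must be in the +3 oxidation state. Cr sits in group 6, so the d-electron count is 6 − 3 = 3. The d³ configuration leaves the e_g set evenly filled (or empty) — no strong Jahn–Teller driving force.
[CrBr₃Cl₃]⁴−: Ligand charges: each bromide is −1; each chloride is −1. With an overall charge of −4 the chromium centre must be in the +2 oxidation state. Chromium is a group-6 element; Cr(II) is therefore d⁴. Bromide and chloride are weak-field ligands for a first-row metal, so the complex is high-spin. The t₂g³e_g¹ (high-spin) configuration has an unevenly filled e_g set; the Jahn–Teller theorem predicts a tetragonal distortion (typically axial elongation) to lift the degeneracy.

[CrBr₃Cl₃]⁴−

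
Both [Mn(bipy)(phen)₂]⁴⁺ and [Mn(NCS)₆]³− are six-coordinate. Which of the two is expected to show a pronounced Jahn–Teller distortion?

[Mn(NCS)₆]³−

[Mn(bipy)(phen)₂]⁴⁺: Summing ligand charges against the +4 overall charge gives an oxidation state of +4 for manganese. Manganese is a group-7 element; Mn(IV) is therefore d³. The d³ configuration leaves the e_g set evenly filled (or empty) — no strong Jahn–Teller driving force.
[Mn(NCS)₆]³−: Each isothiocyanate is −1; balancing the −3 overall charge requires Mn(III). Mn sits in group 7, so the d-electron count is 7 − 3 = 4. Isothiocyanate is a weak-field ligand for a first-row metal, so the complex is high-spin. The t₂g³e_g¹ (high-spin) configuration has an unevenly filled e_g set; the Jahn–Teller theorem predicts a tetragonal distortion (typically axial elongation) to lift the degeneracy.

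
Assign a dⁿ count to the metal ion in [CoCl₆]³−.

d⁶

Summing ligand charges against the −3 overall charge gives an oxidation state of +3 for cobalt.
Group 9 minus oxidation state 3 gives a d⁶ configuration.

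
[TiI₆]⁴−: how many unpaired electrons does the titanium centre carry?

Each iodide is −1; balancing the −4 overall charge requires Ti(II).
Titanium is a group-4 element; Ti(II) is therefore d².
In an octahedral field the d² configuration is t₂g²e_g⁰ (only one arrangement possible), giving 2 unpaired electrons.

2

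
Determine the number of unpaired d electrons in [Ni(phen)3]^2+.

Summing ligand charges against the +2 overall charge gives an oxidation state of +2 for nickel.
Nickel is a group-10 element; Ni(II) is therefore d⁸.
Counting donor atoms: 3×1,10-phenanthroline (bidentate) → 6 donors. Coordination number = 6.
In an octahedral field the d⁸ configuration is t₂g⁶e_g² (only one arrangement possible), giving 2 unpaired electrons.

2 unpaired electrons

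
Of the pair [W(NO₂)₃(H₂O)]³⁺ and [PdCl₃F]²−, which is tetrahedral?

For [W(NO₂)₃(H₂O)]³⁺: Summing ligand charges against the +3 overall charge gives an oxidation state of +6 for tungsten. Tungsten is a group-6 element; W(VI) is therefore d⁰. A d⁰ ion has no crystal-field stabilisation preference between square planar and tetrahedral, so four ligands adopt the sterically favoured tetrahedral geometry. → tetrahedral.
For [PdCl₃F]²−: Ligand charges: each chloride is −1; each fluoride is −1. With an overall charge of −2 the palladium centre must be in the +2 oxidation state. Pd sits in group 10, so the d-electron count is 10 − 2 = 8. A 4d d⁸ ion has a large crystal-field splitting; square planar leaves the high-energy d_{x²−y²} orbital empty and maximises CFSE. → square planar.

[W(NO₂)₃(H₂O)]³⁺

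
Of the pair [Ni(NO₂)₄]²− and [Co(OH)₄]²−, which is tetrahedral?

For [Ni(NO₂)₄]²−: Each nitro (N-bound nitrite) is −1; balancing the −2 overall charge requires Ni(II). Group 10 minus oxidation state 2 gives a d⁸ configuration. Nitro (N-bound nitrite) is a strong-field ligand (high in the spectrochemical series). A 3d d⁸ ion with strong-field ligands gains enough CFSE to favour square planar over tetrahedral. → square planar.
For [Co(OH)₄]²−: Ligand charges: each hydroxide is −1. With an overall charge of −2 the cobalt centre must be in the +2 oxidation state. Cobalt is a group-9 element; Co(II) is therefore d⁷. For a high-spin 3d d⁷ ion with weak-field ligands the small Δₜ gives little square-planar CFSE advantage, so four ligands adopt the sterically favoured tetrahedral geometry. → tetrahedral.

[Co(OH)₄]²−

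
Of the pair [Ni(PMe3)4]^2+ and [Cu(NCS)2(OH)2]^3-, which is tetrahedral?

[Cu(NCS)2(OH)2]^3-

For [Ni(PMe3)4]^2+: Trimethylphosphine is neutral; balancing the +2 overall charge requires Ni(II). Group 10 minus oxidation state 2 gives a d⁸ configuration. Trimethylphosphine is a strong-field ligand (high in the spectrochemical series). A 3d d⁸ ion with strong-field ligands gains enough CFSE to favour square planar over tetrahedral. → square planar.
For [Cu(NCS)2(OH)2]^3-: Ligand charges: each isothiocyanate is −1; each hydroxide is −1. With an overall charge of −3 the copper centre must be in the +1 oxidation state. Copper is a group-11 element; Cu(I) is therefore d¹⁰. A d¹⁰ ion has no crystal-field stabilisation preference between square planar and tetrahedral, so four ligands adopt the sterically favoured tetrahedral geometry. → tetrahedral.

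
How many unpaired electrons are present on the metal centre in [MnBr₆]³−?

4 unpaired electrons

Ligand charges: each bromide is −1. With an overall charge of −3 the manganese centre must be in the +3 oxidation state.
Manganese is a group-7 element; Mn(III) is therefore d⁴.
The spin state decides the count: Bromide is a weak-field ligand for a first-row metal, so the complex is high-spin.
An octahedral high-spin d⁴ ion is t₂g³e_g¹, giving 4 unpaired electrons.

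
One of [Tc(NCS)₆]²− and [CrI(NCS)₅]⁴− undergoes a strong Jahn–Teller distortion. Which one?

[CrI(NCS)₅]⁴−

[Tc(NCS)₆]²−: Summing ligand charges against the −2 overall charge gives an oxidation state of +4 for technetium. Technetium is a group-7 element; Tc(IV) is therefore d³. The d³ configuration leaves the e_g set evenly filled (or empty) — no strong Jahn–Teller driving force.
[CrI(NCS)₅]⁴−: Summing ligand charges against the −4 overall charge gives an oxidation state of +2 for chromium. Cr sits in group 6, so the d-electron count is 6 − 2 = 4. Iodide and isothiocyanate are weak-field ligands for a first-row metal, so the complex is high-spin. The t₂g³e_g¹ (high-spin) configuration has an unevenly filled e_g set; the Jahn–Teller theorem predicts a tetragonal distortion (typically axial elongation) to lift the degeneracy.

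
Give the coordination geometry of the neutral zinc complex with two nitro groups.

Summing ligand charges against the 0 overall charge gives an oxidation state of +2 for zinc.
Zn sits in group 12, so the d-electron count is 12 − 2 = 10.
Coordination number: 2.
A d¹⁰ ion with only two ligands adopts a linear arrangement (sp hybridisation; no CFSE preference).

linear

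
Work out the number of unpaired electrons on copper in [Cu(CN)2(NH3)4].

Summing ligand charges against the 0 overall charge gives an oxidation state of +2 for copper.
Group 11 minus oxidation state 2 gives a d⁹ configuration.
In an octahedral field the d⁹ configuration is t₂g⁶e_g³ (only one arrangement possible), giving 1 unpaired electron.

1 unpaired electron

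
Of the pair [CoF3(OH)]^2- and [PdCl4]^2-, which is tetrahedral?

For [CoF3(OH)]^2-: Summing ligand charges against the −2 overall charge gives an oxidation state of +2 for cobalt. Group 9 minus oxidation state 2 gives a d⁷ configuration. For a high-spin 3d d⁷ ion with weak-field ligands the small Δₜ gives little square-planar CFSE advantage, so four ligands adopt the sterically favoured tetrahedral geometry. → tetrahedral.
For [PdCl4]^2-: Each chloride is −1; balancing the −2 overall charge requires Pd(II). Pd sits in group 10, so the d-electron count is 10 − 2 = 8. A 4d d⁸ ion has a large crystal-field splitting; square planar leaves the high-energy d_{x²−y²} orbital empty and maximises CFSE. → square planar.

[CoF3(OH)]^2-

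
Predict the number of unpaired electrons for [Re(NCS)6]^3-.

2

Each isothiocyanate is −1; balancing the −3 overall charge requires Re(III).
Re sits in group 7, so the d-electron count is 7 − 3 = 4.
The spin state decides the count: a 5d ion has a large Δₒ and is invariably low-spin.
An octahedral low-spin d⁴ ion is t₂g⁴e_g⁰, giving 2 unpaired electrons.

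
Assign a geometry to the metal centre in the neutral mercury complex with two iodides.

linear

Summing ligand charges against the 0 overall charge gives an oxidation state of +2 for mercury.
Mercury is a group-12 element; Hg(II) is therefore d¹⁰.
Coordination number: 2.
A d¹⁰ ion with only two ligands adopts a linear arrangement (sp hybridisation; no CFSE preference).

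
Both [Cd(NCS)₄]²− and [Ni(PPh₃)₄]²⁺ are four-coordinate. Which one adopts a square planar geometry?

[Ni(PPh₃)₄]²⁺

For [Cd(NCS)₄]²−: Each isothiocyanate is −1; balancing the −2 overall charge requires Cd(II). Cd sits in group 12, so the d-electron count is 12 − 2 = 10. A d¹⁰ ion has no crystal-field stabilisation preference between square planar and tetrahedral, so four ligands adopt the sterically favoured tetrahedral geometry. → tetrahedral.
For [Ni(PPh₃)₄]²⁺: Summing ligand charges against the +2 overall charge gives an oxidation state of +2 for nickel. Ni sits in group 10, so the d-electron count is 10 − 2 = 8. Triphenylphosphine is a strong-field ligand (high in the spectrochemical series). A 3d d⁸ ion with strong-field ligands gains enough CFSE to favour square planar over tetrahedral. → square planar.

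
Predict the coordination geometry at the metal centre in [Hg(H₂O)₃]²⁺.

Summing ligand charges against the +2 overall charge gives an oxidation state of +2 for mercury.
Mercury is a group-12 element; Hg(II) is therefore d¹⁰.
With 3 monodentate ligands the coordination number is 3.
Three ligands around a d¹⁰ centre minimise repulsion in a trigonal-planar arrangement.

trigonal planar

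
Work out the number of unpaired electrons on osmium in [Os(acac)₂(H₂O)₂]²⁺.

2

Each acetylacetonate is −1; water is neutral; balancing the +2 overall charge requires Os(IV).
Osmium is a group-8 element; Os(IV) is therefore d⁴.
Counting donor atoms: 2×acetylacetonate (bidentate) → 4 donors; 2×water (monodentate) → 2 donors. Coordination number = 6.
The spin state decides the count: a 5d ion has a large Δₒ and is invariably low-spin.
An octahedral low-spin d⁴ ion is t₂g⁴e_g⁰, giving 2 unpaired electrons.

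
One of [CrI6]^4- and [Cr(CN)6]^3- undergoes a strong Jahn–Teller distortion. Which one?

[CrI6]^4-

[CrI6]^4-: Ligand charges: each iodide is −1. With an overall charge of −4 the chromium centre must be in the +2 oxidation state. Group 6 minus oxidation state 2 gives a d⁴ configuration. Iodide is a weak-field ligand for a first-row metal, so the complex is high-spin. The t₂g³e_g¹ (high-spin) configuration has an unevenly filled e_g set; the Jahn–Teller theorem predicts a tetragonal distortion (typically axial elongation) to lift the degeneracy.
[Cr(CN)6]^3-: Ligand charges: each cyanide is −1. With an overall charge of −3 the chromium centre must be in the +3 oxidation state. Cr sits in group 6, so the d-electron count is 6 − 3 = 3. The d³ configuration leaves the e_g set evenly filled (or empty) — no strong Jahn–Teller driving force.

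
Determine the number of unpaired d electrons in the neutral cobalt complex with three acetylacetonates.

0 unpaired electrons

Ligand charges: each acetylacetonate is −1. With an overall charge of 0 the cobalt centre must be in the +3 oxidation state.
Group 9 minus oxidation state 3 gives a d⁶ configuration.
Counting donor atoms: 3×acetylacetonate (bidentate) → 6 donors. Coordination number = 6.
The spin state decides the count: Co(III) has an exceptionally large octahedral splitting and is low-spin with essentially every ligand except fluoride.
An octahedral low-spin d⁶ ion is t₂g⁶e_g⁰, giving 0 unpaired electrons.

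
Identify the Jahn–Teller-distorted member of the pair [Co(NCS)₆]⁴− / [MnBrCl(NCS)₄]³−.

[MnBrCl(NCS)₄]³−

[Co(NCS)₆]⁴−: Summing ligand charges against the −4 overall charge gives an oxidation state of +2 for cobalt. Cobalt is a group-9 element; Co(II) is therefore d⁷. Isothiocyanate is a weak-field ligand for a first-row metal, so the complex is high-spin. The d⁷ configuration leaves the e_g set evenly filled (or empty) — no strong Jahn–Teller driving force.
[MnBrCl(NCS)₄]³−: Summing ligand charges against the −3 overall charge gives an oxidation state of +3 for manganese. Group 7 minus oxidation state 3 gives a d⁴ configuration. Bromide, chloride, and isothiocyanate are weak-field ligands for a first-row metal, so the complex is high-spin. The t₂g³e_g¹ (high-spin) configuration has an unevenly filled e_g set; the Jahn–Teller theorem predicts a tetragonal distortion (typically axial elongation) to lift the degeneracy.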